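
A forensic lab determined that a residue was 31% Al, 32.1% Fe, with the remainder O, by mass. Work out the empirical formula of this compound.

Al2FeO4

Assume 100 g: 31 g Al, 32.1 g Fe, 36.9 g O.
n(Al) = 31/26.98 = 1.149, n(Fe) = 32.1/55.85 = 0.5748, n(O) = 36.9/16.00 = 2.306
Smallest is Fe at 0.5748 mol; normalising gives Al 1.999, Fe 1.000, O 4.013
Ratio ≈ 2:1:4, so the empirical formula is Al2FeO4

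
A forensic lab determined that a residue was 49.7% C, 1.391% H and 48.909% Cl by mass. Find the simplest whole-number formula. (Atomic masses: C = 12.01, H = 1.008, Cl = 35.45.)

C3HCl

Assume 100 g: 49.7 g C, 1.391 g H, 48.909 g Cl.
n(C) = 49.7/12.01 = 4.138, n(H) = 1.391/1.008 = 1.38, n(Cl) = 48.909/35.45 = 1.38
Ratios (÷ 1.38): C 2.999, H 1.000, Cl 1.000
Ratio ≈ 3:1:1, so the empirical formula is C3HCl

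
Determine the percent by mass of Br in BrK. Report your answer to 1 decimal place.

Molar mass = 1(79.90) + 1(39.10) = 119.000 g/mol
Mass of Br per mole = 1 × 79.90 = 79.900 g
% Br = 79.900 / 119.000 × 100 = 67.1%

67.1%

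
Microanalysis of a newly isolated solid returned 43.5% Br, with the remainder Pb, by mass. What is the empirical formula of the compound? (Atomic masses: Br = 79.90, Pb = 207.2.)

Assume 100 g: 43.5 g Br, 56.5 g Pb.
Br: 43.5 g ÷ 79.90 g/mol = 0.5444 mol
Pb: 56.5 g ÷ 207.2 g/mol = 0.2727 mol
Ratios (÷ 0.2727): Br 1.997, Pb 1.000
Ratio ≈ 2:1, so the empirical formula is Br2Pb

Br2Pb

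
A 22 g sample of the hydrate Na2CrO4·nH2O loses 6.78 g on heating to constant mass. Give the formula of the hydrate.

Mass of anhydrous Na2CrO4 = 22 − 6.78 = 15.22 g
mol H2O = 6.78 / 18.02 = 0.3762
Molar mass of Na2CrO4 = 161.98 g/mol → mol Na2CrO4 = 15.22 / 161.98 = 0.09396
n = 0.3762 / 0.09396 = 4.00 ≈ 4 → Na2CrO4·4H2O

Na2CrO4·4H2O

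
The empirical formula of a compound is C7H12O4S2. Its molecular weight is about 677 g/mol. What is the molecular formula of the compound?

C21H36O12S6

Empirical-formula mass = 224.31 g/mol
n = 677 / 224.31 = 3.02 ≈ 3
Molecular formula = (C7H12O4S2)3 = C21H36O12S6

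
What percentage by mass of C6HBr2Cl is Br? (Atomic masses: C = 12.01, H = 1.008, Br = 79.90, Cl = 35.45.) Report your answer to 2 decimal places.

59.56%

Molar mass = 6(12.01) + 1(1.008) + 2(79.90) + 1(35.45) = 268.318 g/mol
Mass of Br per mole = 2 × 79.90 = 159.800 g
% Br = 159.800 / 268.318 × 100 = 59.56%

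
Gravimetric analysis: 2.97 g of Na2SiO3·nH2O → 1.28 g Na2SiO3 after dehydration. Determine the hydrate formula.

Na2SiO3·9H2O

Mass of water lost = 2.97 − 1.28 = 1.69 g → 1.69 / 18.02 = 0.09378 mol H2O
Molar mass of Na2SiO3 = 122.07 g/mol → mol Na2SiO3 = 1.28 / 122.07 = 0.01049
n = 0.09378 / 0.01049 = 8.94 ≈ 9 → Na2SiO3·9H2O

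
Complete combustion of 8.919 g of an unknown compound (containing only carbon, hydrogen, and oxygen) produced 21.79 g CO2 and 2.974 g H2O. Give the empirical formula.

mol C = 21.79 / 44.01 = 0.4951; mass C = 0.4951 × 12.01 = 5.946 g
mol H = 2 × (2.974 / 18.02) = 0.3301; mass H = 0.3301 × 1.008 = 0.3327 g
mass O = 8.919 − (6.279) = 2.640 g → mol O = 0.1650
Ratios (÷ 0.165): C 3.001, H 2.001, O 1.000
Ratio ≈ 3:2:1, so the empirical formula is C3H2O

C3H2O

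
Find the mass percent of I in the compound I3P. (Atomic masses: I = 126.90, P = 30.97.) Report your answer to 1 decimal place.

Molar mass = 3(126.90) + 1(30.97) = 411.670 g/mol
Mass of I per mole = 3 × 126.90 = 380.700 g
% I = 380.700 / 411.670 × 100 = 92.5%

92.5%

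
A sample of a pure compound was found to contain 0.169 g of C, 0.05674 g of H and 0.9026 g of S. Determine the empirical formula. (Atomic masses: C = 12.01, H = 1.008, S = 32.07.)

CH4S2

n(C) = 0.169/12.01 = 0.01407, n(H) = 0.05674/1.008 = 0.05629, n(S) = 0.9026/32.07 = 0.02814
Ratios (÷ 0.01407): C 1.000, H 4.000, S 2.000
→ CH4S2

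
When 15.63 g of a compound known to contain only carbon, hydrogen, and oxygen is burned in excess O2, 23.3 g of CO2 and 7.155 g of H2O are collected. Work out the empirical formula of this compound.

mol C = 23.3 / 44.01 = 0.5294; mass C = 0.5294 × 12.01 = 6.358 g
mol H = 2 × (7.155 / 18.02) = 0.7941; mass H = 0.7941 × 1.008 = 0.8005 g
mass O = 15.63 − (7.159) = 8.471 g → mol O = 0.5294
Ratios (÷ 0.5294): C 1.000, H 1.500, O 1.000
Scaling by 2: C 2.00, H 3.00, O 2.00 → C2H3O2

C2H3O2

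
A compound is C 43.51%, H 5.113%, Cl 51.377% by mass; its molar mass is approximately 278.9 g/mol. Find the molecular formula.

C10H14Cl4

Assume 100 g: 43.51 g C, 5.113 g H, 51.377 g Cl.
C: 43.51 g ÷ 12.01 g/mol = 3.623 mol
H: 5.113 g ÷ 1.008 g/mol = 5.072 mol
Cl: 51.377 g ÷ 35.45 g/mol = 1.449 mol
Divide by the smallest (1.449 mol Cl): C 2.500, H 3.500, Cl 1.000
Scaling by 2: C 5.00, H 7.00, Cl 2.00 → C5H7Cl2
Empirical-formula mass = 138.01 g/mol
n = 278.9 / 138.01 = 2.02 ≈ 2
Molecular formula = (C5H7Cl2)×2 = C10H14Cl4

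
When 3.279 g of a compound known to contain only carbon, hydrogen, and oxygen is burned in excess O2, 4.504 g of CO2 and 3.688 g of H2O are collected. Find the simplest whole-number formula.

mol C = 4.504 / 44.01 = 0.1023; mass C = 0.1023 × 12.01 = 1.229 g
mol H = 2 × (3.688 / 18.02) = 0.4093; mass H = 0.4093 × 1.008 = 0.4126 g
mass O = 3.279 − (1.642) = 1.637 g → mol O = 0.1023
Smallest is O at 0.1023 mol; normalising gives C 1.000, H 4.000, O 1.000
Ratio ≈ 1:4:1, so the empirical formula is CH4O

CH4O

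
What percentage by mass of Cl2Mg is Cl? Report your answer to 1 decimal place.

74.5%

Molar mass = 2(35.45) + 1(24.31) = 95.210 g/mol
Mass of Cl per mole = 2 × 35.45 = 70.900 g
% Cl = 70.900 / 95.210 × 100 = 74.5%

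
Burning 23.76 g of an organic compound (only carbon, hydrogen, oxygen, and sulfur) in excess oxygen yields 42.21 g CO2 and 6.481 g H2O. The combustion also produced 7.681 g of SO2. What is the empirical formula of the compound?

mol C = 42.21 / 44.01 = 0.9591; mass C = 0.9591 × 12.01 = 11.52 g
mol H = 2 × (6.481 / 18.02) = 0.7193; mass H = 0.7193 × 1.008 = 0.7251 g
mol S = 7.681 / 64.07 = 0.1199; mass S = 3.845 g
mass O = 23.76 − (16.09) = 7.671 g → mol O = 0.4795
Ratios (÷ 0.1199): C 8.000, H 6.000, O 3.999, S 1.000
≈ 8:6:4:1 → C8H6O4S

C8H6O4S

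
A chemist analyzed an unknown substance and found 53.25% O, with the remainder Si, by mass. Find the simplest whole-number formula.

Assume 100 g: 53.25 g O, 46.75 g Si.
n(O) = 53.25/16.00 = 3.328, n(Si) = 46.75/28.09 = 1.664
Smallest is Si at 1.664 mol; normalising gives O 2.000, Si 1.000
≈ 2:1 → O2Si

O2Si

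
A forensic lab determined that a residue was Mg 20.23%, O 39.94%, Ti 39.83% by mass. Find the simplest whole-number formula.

Assume 100 g: 20.23 g Mg, 39.94 g O, 39.83 g Ti.
Moles — Mg: 20.23 / 24.31 = 0.8322 mol; O: 39.94 / 16.00 = 2.496 mol; Ti: 39.83 / 47.87 = 0.832 mol
Divide by the smallest (0.832 mol Ti): Mg 1.000, O 3.000, Ti 1.000
Ratio ≈ 1:3:1, so the empirical formula is MgO3Ti

MgO3Ti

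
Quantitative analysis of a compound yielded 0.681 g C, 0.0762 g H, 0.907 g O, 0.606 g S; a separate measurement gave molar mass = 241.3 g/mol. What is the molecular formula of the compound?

C: 0.681 g ÷ 12.01 g/mol = 0.0567 mol
H: 0.0762 g ÷ 1.008 g/mol = 0.0756 mol
O: 0.907 g ÷ 16.00 g/mol = 0.05669 mol
S: 0.606 g ÷ 32.07 g/mol = 0.0189 mol
Divide by the smallest (0.0189 mol S): C 3.001, H 4.001, O 3.000, S 1.000
≈ 3:4:3:1 → C3H4O3S
Empirical-formula mass = 120.13 g/mol
n = 241.3 / 120.13 = 2.01 ≈ 2
Molecular formula = (C3H4O3S)×2 = C6H8O6S2

C6H8O6S2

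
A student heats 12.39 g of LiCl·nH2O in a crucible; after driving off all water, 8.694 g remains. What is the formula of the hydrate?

Mass of water lost = 12.39 − 8.694 = 3.696 g → 3.696 / 18.02 = 0.2051 mol H2O
Molar mass of LiCl = 42.39 g/mol → mol LiCl = 8.694 / 42.39 = 0.2051
n = 0.2051 / 0.2051 = 1.00 ≈ 1 → LiCl·H2O

LiCl·H2O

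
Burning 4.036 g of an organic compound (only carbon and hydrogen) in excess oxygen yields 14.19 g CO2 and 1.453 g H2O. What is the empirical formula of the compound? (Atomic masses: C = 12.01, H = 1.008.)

mol C = 14.19 / 44.01 = 0.3224; mass C = 0.3224 × 12.01 = 3.872 g
mol H = 2 × (1.453 / 18.02) = 0.1613; mass H = 0.1613 × 1.008 = 0.1626 g
Divide by the smallest (0.1613 mol H): C 1.999, H 1.000
Ratio ≈ 2:1, so the empirical formula is C2H

C2H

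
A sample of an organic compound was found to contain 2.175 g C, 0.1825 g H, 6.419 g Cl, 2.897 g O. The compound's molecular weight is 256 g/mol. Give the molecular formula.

C4H4Cl4O4

Moles — C: 2.175 / 12.01 = 0.1811 mol; H: 0.1825 / 1.008 = 0.1811 mol; Cl: 6.419 / 35.45 = 0.1811 mol; O: 2.897 / 16.00 = 0.1811 mol
Ratios (÷ 0.1811): C 1.000, H 1.000, Cl 1.000, O 1.000
→ CHClO
Empirical-formula mass = 64.47 g/mol
n = 256 / 64.47 = 3.97 ≈ 4
Molecular formula = (CHClO)×4 = C4H4Cl4O4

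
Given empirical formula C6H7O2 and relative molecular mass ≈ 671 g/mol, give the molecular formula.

C36H42O12

Empirical-formula mass = 111.12 g/mol
n = 671 / 111.12 = 6.04 ≈ 6
Molecular formula = (C6H7O2)6 = C36H42O12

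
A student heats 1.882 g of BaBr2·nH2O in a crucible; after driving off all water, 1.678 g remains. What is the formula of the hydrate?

Mass of water lost = 1.882 − 1.678 = 0.204 g → 0.204 / 18.02 = 0.01132 mol H2O
Molar mass of BaBr2 = 297.13 g/mol → mol BaBr2 = 1.678 / 297.13 = 0.005647
n = 0.01132 / 0.005647 = 2.00 ≈ 2 → BaBr2·2H2O

BaBr2·2H2O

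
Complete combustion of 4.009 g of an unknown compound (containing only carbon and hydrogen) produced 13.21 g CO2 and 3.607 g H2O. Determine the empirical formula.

mol C = 13.21 / 44.01 = 0.3002; mass C = 0.3002 × 12.01 = 3.605 g
mol H = 2 × (3.607 / 18.02) = 0.4003; mass H = 0.4003 × 1.008 = 0.4035 g
Smallest is C at 0.3002 mol; normalising gives C 1.000, H 1.334
Multiply by 3: C 3.00, H 4.00 → C3H4

C3H4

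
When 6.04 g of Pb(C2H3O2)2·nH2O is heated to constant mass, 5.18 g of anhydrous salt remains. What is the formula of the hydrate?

Pb(C2H3O2)2·3H2O

Mass of water lost = 6.04 − 5.18 = 0.86 g → 0.86 / 18.02 = 0.04772 mol H2O
Molar mass of Pb(C2H3O2)2 = 325.29 g/mol → mol Pb(C2H3O2)2 = 5.18 / 325.29 = 0.01592
n = 0.04772 / 0.01592 = 3.00 ≈ 3 → Pb(C2H3O2)2·3H2O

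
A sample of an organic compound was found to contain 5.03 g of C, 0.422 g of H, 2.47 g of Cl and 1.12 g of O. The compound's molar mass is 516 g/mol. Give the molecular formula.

Moles — C: 5.03 / 12.01 = 0.4188 mol; H: 0.422 / 1.008 = 0.4187 mol; Cl: 2.47 / 35.45 = 0.06968 mol; O: 1.12 / 16.00 = 0.07 mol
Smallest is Cl at 0.06968 mol; normalising gives C 6.011, H 6.009, Cl 1.000, O 1.005
→ C6H6ClO
Empirical-formula mass = 129.56 g/mol
n = 516 / 129.56 = 3.98 ≈ 4
Molecular formula = (C6H6ClO)×4 = C24H24Cl4O4

C24H24Cl4O4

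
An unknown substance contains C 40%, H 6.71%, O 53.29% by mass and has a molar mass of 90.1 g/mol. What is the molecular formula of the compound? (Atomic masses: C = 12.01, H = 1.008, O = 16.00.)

C3H6O3

Assume 100 g: 40 g C, 6.71 g H, 53.29 g O.
Moles — C: 40 / 12.01 = 3.331 mol; H: 6.71 / 1.008 = 6.657 mol; O: 53.29 / 16.00 = 3.331 mol
Ratios (÷ 3.331): C 1.000, H 1.999, O 1.000
Ratio ≈ 1:2:1, so the empirical formula is CH2O
Empirical-formula mass = 30.03 g/mol
n = 90.1 / 30.03 = 3.00 ≈ 3
Molecular formula = (CH2O)×3 = C3H6O3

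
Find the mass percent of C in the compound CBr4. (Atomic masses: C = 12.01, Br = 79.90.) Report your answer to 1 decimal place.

3.6%

Molar mass = 1(12.01) + 4(79.90) = 331.610 g/mol
Mass of C per mole = 1 × 12.01 = 12.010 g
% C = 12.010 / 331.610 × 100 = 3.6%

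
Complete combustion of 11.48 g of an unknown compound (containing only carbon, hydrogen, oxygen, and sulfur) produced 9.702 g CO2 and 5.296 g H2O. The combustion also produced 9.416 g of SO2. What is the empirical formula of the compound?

mol C = 9.702 / 44.01 = 0.2204; mass C = 0.2204 × 12.01 = 2.648 g
mol H = 2 × (5.296 / 18.02) = 0.5878; mass H = 0.5878 × 1.008 = 0.5925 g
mol S = 9.416 / 64.07 = 0.1470; mass S = 4.713 g
mass O = 11.48 − (7.953) = 3.527 g → mol O = 0.2204
Smallest is S at 0.147 mol; normalising gives C 1.500, H 4.000, O 1.500, S 1.000
Multiply by 2: C 3.00, H 8.00, O 3.00, S 2.00 → C3H8O3S2

C3H8O3S2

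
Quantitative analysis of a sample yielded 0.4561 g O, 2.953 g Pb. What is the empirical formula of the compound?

O2Pb

n(O) = 0.4561/16.00 = 0.02851, n(Pb) = 2.953/207.2 = 0.01425
Smallest is Pb at 0.01425 mol; normalising gives O 2.000, Pb 1.000
Ratio ≈ 2:1, so the empirical formula is O2Pb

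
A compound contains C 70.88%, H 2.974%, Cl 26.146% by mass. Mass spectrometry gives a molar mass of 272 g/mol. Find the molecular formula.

Assume 100 g: 70.88 g C, 2.974 g H, 26.146 g Cl.
Moles — C: 70.88 / 12.01 = 5.902 mol; H: 2.974 / 1.008 = 2.95 mol; Cl: 26.146 / 35.45 = 0.7375 mol
Divide by the smallest (0.7375 mol Cl): C 8.002, H 4.000, Cl 1.000
Ratio ≈ 8:4:1, so the empirical formula is C8H4Cl
Empirical-formula mass = 135.56 g/mol
n = 272 / 135.56 = 2.01 ≈ 2
Molecular formula = (C8H4Cl)×2 = C16H8Cl2

C16H8Cl2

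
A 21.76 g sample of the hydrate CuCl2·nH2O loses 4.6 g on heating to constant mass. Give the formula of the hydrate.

CuCl2·2H2O

Mass of anhydrous CuCl2 = 21.76 − 4.6 = 17.16 g
mol H2O = 4.6 / 18.02 = 0.2553
Molar mass of CuCl2 = 134.45 g/mol → mol CuCl2 = 17.16 / 134.45 = 0.1276
n = 0.2553 / 0.1276 = 2.00 ≈ 2 → CuCl2·2H2O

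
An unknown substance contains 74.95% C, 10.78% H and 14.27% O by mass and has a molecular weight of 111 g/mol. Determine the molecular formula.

Assume 100 g: 74.95 g C, 10.78 g H, 14.27 g O.
n(C) = 74.95/12.01 = 6.241, n(H) = 10.78/1.008 = 10.69, n(O) = 14.27/16.00 = 0.8919
Divide by the smallest (0.8919 mol O): C 6.997, H 11.991, O 1.000
→ C7H12O
Empirical-formula mass = 112.17 g/mol
n = 111 / 112.17 = 0.99 ≈ 1
Molecular formula = empirical formula = C7H12O

C7H12O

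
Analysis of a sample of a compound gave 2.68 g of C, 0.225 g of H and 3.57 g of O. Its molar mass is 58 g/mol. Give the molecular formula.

C2H2O2

n(C) = 2.68/12.01 = 0.2231, n(H) = 0.225/1.008 = 0.2232, n(O) = 3.57/16.00 = 0.2231
Ratios (÷ 0.2231): C 1.000, H 1.000, O 1.000
→ CHO
Empirical-formula mass = 29.02 g/mol
n = 58 / 29.02 = 2.00 ≈ 2
Molecular formula = (CHO)×2 = C2H2O2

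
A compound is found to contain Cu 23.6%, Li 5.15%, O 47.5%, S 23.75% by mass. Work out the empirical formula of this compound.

Assume 100 g: 23.6 g Cu, 5.15 g Li, 47.5 g O, 23.75 g S.
Moles — Cu: 23.6 / 63.55 = 0.3714 mol; Li: 5.15 / 6.94 = 0.7421 mol; O: 47.5 / 16.00 = 2.969 mol; S: 23.75 / 32.07 = 0.7406 mol
Ratios (÷ 0.3714): Cu 1.000, Li 1.998, O 7.994, S 1.994
→ CuLi2O8S2

CuLi2O8S2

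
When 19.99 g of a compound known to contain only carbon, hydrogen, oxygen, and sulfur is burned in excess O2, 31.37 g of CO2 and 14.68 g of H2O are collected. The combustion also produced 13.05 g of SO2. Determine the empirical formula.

mol C = 31.37 / 44.01 = 0.7128; mass C = 0.7128 × 12.01 = 8.561 g
mol H = 2 × (14.68 / 18.02) = 1.629; mass H = 1.629 × 1.008 = 1.642 g
mol S = 13.05 / 64.07 = 0.2037; mass S = 6.532 g
mass O = 19.99 − (16.74) = 3.255 g → mol O = 0.2034
Ratios (÷ 0.2034): C 3.504, H 8.009, O 1.000, S 1.001
Multiply by 2: C 7.01, H 16.02, O 2.00, S 2.00 → C7H16O2S2

C7H16O2S2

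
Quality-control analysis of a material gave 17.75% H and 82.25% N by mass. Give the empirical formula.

Assume 100 g: 17.75 g H, 82.25 g N.
n(H) = 17.75/1.008 = 17.61, n(N) = 82.25/14.01 = 5.871
Ratios (÷ 5.871): H 2.999, N 1.000
Ratio ≈ 3:1, so the empirical formula is H3N

H3N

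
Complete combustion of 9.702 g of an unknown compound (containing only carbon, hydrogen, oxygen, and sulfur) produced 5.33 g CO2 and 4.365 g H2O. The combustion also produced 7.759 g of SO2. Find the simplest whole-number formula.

mol C = 5.33 / 44.01 = 0.1211; mass C = 0.1211 × 12.01 = 1.455 g
mol H = 2 × (4.365 / 18.02) = 0.4845; mass H = 0.4845 × 1.008 = 0.4883 g
mol S = 7.759 / 64.07 = 0.1211; mass S = 3.884 g
mass O = 9.702 − (5.827) = 3.875 g → mol O = 0.2422
Smallest is S at 0.1211 mol; normalising gives C 1.000, H 4.000, O 2.000, S 1.000
→ CH4O2S

CH4O2S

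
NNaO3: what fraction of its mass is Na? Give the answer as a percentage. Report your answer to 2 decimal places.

27.05%

Molar mass = 1(14.01) + 1(22.99) + 3(16.00) = 85.000 g/mol
Mass of Na per mole = 1 × 22.99 = 22.990 g
% Na = 22.990 / 85.000 × 100 = 27.05%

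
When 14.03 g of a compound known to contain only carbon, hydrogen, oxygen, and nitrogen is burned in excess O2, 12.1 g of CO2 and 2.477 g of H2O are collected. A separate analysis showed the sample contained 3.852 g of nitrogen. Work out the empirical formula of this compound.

mol C = 12.1 / 44.01 = 0.2749; mass C = 0.2749 × 12.01 = 3.302 g
mol H = 2 × (2.477 / 18.02) = 0.2749; mass H = 0.2749 × 1.008 = 0.2771 g
mol N = 3.852 / 14.01 = 0.2749
mass O = 14.03 − (7.431) = 6.599 g → mol O = 0.4124
Smallest is H at 0.2749 mol; normalising gives C 1.000, H 1.000, N 1.000, O 1.500
×2: C 2.00, H 2.00, N 2.00, O 3.00 → C2H2N2O3

C2H2N2O3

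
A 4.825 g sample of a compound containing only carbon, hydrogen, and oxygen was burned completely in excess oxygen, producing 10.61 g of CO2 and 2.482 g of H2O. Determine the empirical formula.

mol C = 10.61 / 44.01 = 0.2411; mass C = 0.2411 × 12.01 = 2.895 g
mol H = 2 × (2.482 / 18.02) = 0.2755; mass H = 0.2755 × 1.008 = 0.2777 g
mass O = 4.825 − (3.173) = 1.652 g → mol O = 0.1032
Smallest is O at 0.1032 mol; normalising gives C 2.335, H 2.668, O 1.000
Multiply by 3: C 7.01, H 8.00, O 3.00 → C7H8O3

C7H8O3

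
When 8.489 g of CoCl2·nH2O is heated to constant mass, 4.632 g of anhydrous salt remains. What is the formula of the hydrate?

CoCl2·6H2O

Mass of water lost = 8.489 − 4.632 = 3.857 g → 3.857 / 18.02 = 0.214 mol H2O
Molar mass of CoCl2 = 129.83 g/mol → mol CoCl2 = 4.632 / 129.83 = 0.03568
n = 0.214 / 0.03568 = 6.00 ≈ 6 → CoCl2·6H2O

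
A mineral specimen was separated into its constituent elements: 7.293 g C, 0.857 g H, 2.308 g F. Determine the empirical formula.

C5H7F

C: 7.293 g ÷ 12.01 g/mol = 0.6072 mol
H: 0.857 g ÷ 1.008 g/mol = 0.8502 mol
F: 2.308 g ÷ 19.00 g/mol = 0.1215 mol
Ratios (÷ 0.1215): C 4.999, H 6.999, F 1.000
→ C5H7F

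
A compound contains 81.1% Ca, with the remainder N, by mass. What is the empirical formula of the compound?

Assume 100 g: 81.1 g Ca, 18.9 g N.
Ca: 81.1 g ÷ 40.08 g/mol = 2.023 mol
N: 18.9 g ÷ 14.01 g/mol = 1.349 mol
Ratios (÷ 1.349): Ca 1.500, N 1.000
Scaling by 2: Ca 3.00, N 2.00 → Ca3N2

Ca3N2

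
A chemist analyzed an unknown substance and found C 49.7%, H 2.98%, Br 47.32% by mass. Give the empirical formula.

Assume 100 g: 49.7 g C, 2.98 g H, 47.32 g Br.
C: 49.7 g ÷ 12.01 g/mol = 4.138 mol
H: 2.98 g ÷ 1.008 g/mol = 2.956 mol
Br: 47.32 g ÷ 79.90 g/mol = 0.5922 mol
Ratios (÷ 0.5922): C 6.987, H 4.992, Br 1.000
→ C7H5Br

C7H5Br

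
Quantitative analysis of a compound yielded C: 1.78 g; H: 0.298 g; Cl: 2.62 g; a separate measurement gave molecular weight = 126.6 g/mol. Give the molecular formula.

C4H8Cl2

C: 1.78 g ÷ 12.01 g/mol = 0.1482 mol
H: 0.298 g ÷ 1.008 g/mol = 0.2956 mol
Cl: 2.62 g ÷ 35.45 g/mol = 0.07391 mol
Smallest is Cl at 0.07391 mol; normalising gives C 2.005, H 4.000, Cl 1.000
Ratio ≈ 2:4:1, so the empirical formula is C2H4Cl
Empirical-formula mass = 63.50 g/mol
n = 126.6 / 63.50 = 1.99 ≈ 2
Molecular formula = (C2H4Cl)×2 = C4H8Cl2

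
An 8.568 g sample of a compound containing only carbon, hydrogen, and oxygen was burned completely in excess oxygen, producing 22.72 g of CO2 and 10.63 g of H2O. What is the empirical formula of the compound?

mol C = 22.72 / 44.01 = 0.5162; mass C = 0.5162 × 12.01 = 6.200 g
mol H = 2 × (10.63 / 18.02) = 1.180; mass H = 1.180 × 1.008 = 1.189 g
mass O = 8.568 − (7.389) = 1.179 g → mol O = 0.07367
Smallest is O at 0.07367 mol; normalising gives C 7.008, H 16.016, O 1.000
≈ 7:16:1 → C7H16O

C7H16O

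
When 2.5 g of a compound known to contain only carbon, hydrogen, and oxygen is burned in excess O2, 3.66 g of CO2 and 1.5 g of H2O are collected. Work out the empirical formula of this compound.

CH2O

mol C = 3.66 / 44.01 = 0.08316; mass C = 0.08316 × 12.01 = 0.9988 g
mol H = 2 × (1.5 / 18.02) = 0.1665; mass H = 0.1665 × 1.008 = 0.1678 g
mass O = 2.5 − (1.167) = 1.333 g → mol O = 0.08334
Ratios (÷ 0.08316): C 1.000, H 2.002, O 1.002
Ratio ≈ 1:2:1, so the empirical formula is CH2O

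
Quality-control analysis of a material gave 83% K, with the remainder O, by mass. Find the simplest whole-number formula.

Assume 100 g: 83 g K, 17 g O.
Moles — K: 83 / 39.10 = 2.123 mol; O: 17 / 16.00 = 1.062 mol
Divide by the smallest (1.062 mol O): K 1.998, O 1.000
≈ 2:1 → K2O

K2O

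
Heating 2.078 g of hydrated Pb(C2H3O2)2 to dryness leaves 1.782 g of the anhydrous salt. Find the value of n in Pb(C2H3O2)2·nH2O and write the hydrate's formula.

Pb(C2H3O2)2·3H2O

Mass of water lost = 2.078 − 1.782 = 0.296 g → 0.296 / 18.02 = 0.01643 mol H2O
Molar mass of Pb(C2H3O2)2 = 325.29 g/mol → mol Pb(C2H3O2)2 = 1.782 / 325.29 = 0.005478
n = 0.01643 / 0.005478 = 3.00 ≈ 3 → Pb(C2H3O2)2·3H2O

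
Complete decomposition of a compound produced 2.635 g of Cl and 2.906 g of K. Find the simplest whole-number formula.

Cl: 2.635 g ÷ 35.45 g/mol = 0.07433 mol
K: 2.906 g ÷ 39.10 g/mol = 0.07432 mol
Divide by the smallest (0.07432 mol K): Cl 1.000, K 1.000
→ ClK

ClK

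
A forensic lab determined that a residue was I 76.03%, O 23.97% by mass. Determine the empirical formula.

I2O5

Assume 100 g: 76.03 g I, 23.97 g O.
I: 76.03 g ÷ 126.90 g/mol = 0.5991 mol
O: 23.97 g ÷ 16.00 g/mol = 1.498 mol
Smallest is I at 0.5991 mol; normalising gives I 1.000, O 2.500
×2: I 2.00, O 5.00 → I2O5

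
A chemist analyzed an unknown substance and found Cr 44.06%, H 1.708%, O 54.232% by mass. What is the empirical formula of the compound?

CrH2O4

Assume 100 g: 44.06 g Cr, 1.708 g H, 54.232 g O.
n(Cr) = 44.06/52.00 = 0.8473, n(H) = 1.708/1.008 = 1.694, n(O) = 54.232/16.00 = 3.389
Smallest is Cr at 0.8473 mol; normalising gives Cr 1.000, H 2.000, O 4.000
≈ 1:2:4 → CrH2O4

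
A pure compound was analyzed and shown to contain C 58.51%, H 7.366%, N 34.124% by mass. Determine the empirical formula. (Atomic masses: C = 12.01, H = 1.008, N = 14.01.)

C2H3N

Assume 100 g: 58.51 g C, 7.366 g H, 34.124 g N.
Moles — C: 58.51 / 12.01 = 4.872 mol; H: 7.366 / 1.008 = 7.308 mol; N: 34.124 / 14.01 = 2.436 mol
Smallest is N at 2.436 mol; normalising gives C 2.000, H 3.000, N 1.000
→ C2H3N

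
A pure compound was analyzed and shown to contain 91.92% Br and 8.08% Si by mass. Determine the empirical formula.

Assume 100 g: 91.92 g Br, 8.08 g Si.
Moles — Br: 91.92 / 79.90 = 1.15 mol; Si: 8.08 / 28.09 = 0.2876 mol
Ratios (÷ 0.2876): Br 3.999, Si 1.000
Ratio ≈ 4:1, so the empirical formula is Br4Si

Br4Si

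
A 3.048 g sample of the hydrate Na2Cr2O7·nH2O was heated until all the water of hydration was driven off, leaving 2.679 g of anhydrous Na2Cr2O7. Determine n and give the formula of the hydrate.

Mass of water lost = 3.048 − 2.679 = 0.369 g → 0.369 / 18.02 = 0.02048 mol H2O
Molar mass of Na2Cr2O7 = 261.98 g/mol → mol Na2Cr2O7 = 2.679 / 261.98 = 0.01023
n = 0.02048 / 0.01023 = 2.00 ≈ 2 → Na2Cr2O7·2H2O

Na2Cr2O7·2H2O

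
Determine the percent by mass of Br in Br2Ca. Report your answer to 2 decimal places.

79.95%

Molar mass = 2(79.90) + 1(40.08) = 199.880 g/mol
Mass of Br per mole = 2 × 79.90 = 159.800 g
% Br = 159.800 / 199.880 × 100 = 79.95%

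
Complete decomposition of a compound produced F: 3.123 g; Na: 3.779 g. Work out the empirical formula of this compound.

Moles — F: 3.123 / 19.00 = 0.1644 mol; Na: 3.779 / 22.99 = 0.1644 mol
Ratios (÷ 0.1644): F 1.000, Na 1.000
→ FNa

FNa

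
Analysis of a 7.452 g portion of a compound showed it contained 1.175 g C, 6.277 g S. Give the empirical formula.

CS2

n(C) = 1.175/12.01 = 0.09784, n(S) = 6.277/32.07 = 0.1957
Smallest is C at 0.09784 mol; normalising gives C 1.000, S 2.001
≈ 1:2 → CS2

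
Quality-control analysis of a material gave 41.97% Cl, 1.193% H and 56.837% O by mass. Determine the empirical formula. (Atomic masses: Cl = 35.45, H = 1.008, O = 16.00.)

Assume 100 g: 41.97 g Cl, 1.193 g H, 56.837 g O.
n(Cl) = 41.97/35.45 = 1.184, n(H) = 1.193/1.008 = 1.184, n(O) = 56.837/16.00 = 3.552
Ratios (÷ 1.184): Cl 1.000, H 1.000, O 3.001
→ ClHO3

ClHO3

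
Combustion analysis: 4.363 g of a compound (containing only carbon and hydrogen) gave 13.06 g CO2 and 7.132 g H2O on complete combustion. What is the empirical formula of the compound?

C3H8

mol C = 13.06 / 44.01 = 0.2968; mass C = 0.2968 × 12.01 = 3.564 g
mol H = 2 × (7.132 / 18.02) = 0.7916; mass H = 0.7916 × 1.008 = 0.7979 g
Divide by the smallest (0.2968 mol C): C 1.000, H 2.667
Multiply by 3: C 3.00, H 8.00 → C3H8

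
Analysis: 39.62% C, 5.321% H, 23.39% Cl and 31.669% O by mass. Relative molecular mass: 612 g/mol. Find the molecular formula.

Assume 100 g: 39.62 g C, 5.321 g H, 23.39 g Cl, 31.669 g O.
Moles — C: 39.62 / 12.01 = 3.299 mol; H: 5.321 / 1.008 = 5.279 mol; Cl: 23.39 / 35.45 = 0.6598 mol; O: 31.669 / 16.00 = 1.979 mol
Smallest is Cl at 0.6598 mol; normalising gives C 5.000, H 8.001, Cl 1.000, O 3.000
Ratio ≈ 5:8:1:3, so the empirical formula is C5H8ClO3
Empirical-formula mass = 151.56 g/mol
n = 612 / 151.56 = 4.04 ≈ 4
Molecular formula = (C5H8ClO3)×4 = C20H32Cl4O12

C20H32Cl4O12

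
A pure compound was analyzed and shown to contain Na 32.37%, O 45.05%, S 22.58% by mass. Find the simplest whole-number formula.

Assume 100 g: 32.37 g Na, 45.05 g O, 22.58 g S.
Moles — Na: 32.37 / 22.99 = 1.408 mol; O: 45.05 / 16.00 = 2.816 mol; S: 22.58 / 32.07 = 0.7041 mol
Ratios (÷ 0.7041): Na 2.000, O 3.999, S 1.000
→ Na2O4S

Na2O4S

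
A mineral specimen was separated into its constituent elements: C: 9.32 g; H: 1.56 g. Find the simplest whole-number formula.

n(C) = 9.32/12.01 = 0.776, n(H) = 1.56/1.008 = 1.548
Divide by the smallest (0.776 mol C): C 1.000, H 1.994
→ CH2

CH2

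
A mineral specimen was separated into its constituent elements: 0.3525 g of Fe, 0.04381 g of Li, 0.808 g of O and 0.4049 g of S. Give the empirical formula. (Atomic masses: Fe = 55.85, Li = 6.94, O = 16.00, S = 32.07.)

FeLiO8S2

n(Fe) = 0.3525/55.85 = 0.006312, n(Li) = 0.04381/6.94 = 0.006313, n(O) = 0.808/16.00 = 0.0505, n(S) = 0.4049/32.07 = 0.01263
Ratios (÷ 0.006312): Fe 1.000, Li 1.000, O 8.001, S 2.000
→ FeLiO8S2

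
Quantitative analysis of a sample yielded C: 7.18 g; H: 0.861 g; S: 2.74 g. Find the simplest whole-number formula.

Moles — C: 7.18 / 12.01 = 0.5978 mol; H: 0.861 / 1.008 = 0.8542 mol; S: 2.74 / 32.07 = 0.08544 mol
Smallest is S at 0.08544 mol; normalising gives C 6.997, H 9.997, S 1.000
→ C7H10S

C7H10S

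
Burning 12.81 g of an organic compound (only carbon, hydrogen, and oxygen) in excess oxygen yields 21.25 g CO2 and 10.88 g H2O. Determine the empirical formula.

C4H10O3

mol C = 21.25 / 44.01 = 0.4828; mass C = 0.4828 × 12.01 = 5.799 g
mol H = 2 × (10.88 / 18.02) = 1.208; mass H = 1.208 × 1.008 = 1.217 g
mass O = 12.81 − (7.016) = 5.794 g → mol O = 0.3621
Ratios (÷ 0.3621): C 1.333, H 3.335, O 1.000
×3: C 4.00, H 10.00, O 3.00 → C4H10O3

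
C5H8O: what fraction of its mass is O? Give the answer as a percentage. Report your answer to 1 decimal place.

Molar mass = 5(12.01) + 8(1.008) + 1(16.00) = 84.114 g/mol
Mass of O per mole = 1 × 16.00 = 16.000 g
% O = 16.000 / 84.114 × 100 = 19.0%

19.0%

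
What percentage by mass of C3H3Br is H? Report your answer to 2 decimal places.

2.54%

Molar mass = 3(12.01) + 3(1.008) + 1(79.90) = 118.954 g/mol
Mass of H per mole = 3 × 1.008 = 3.024 g
% H = 3.024 / 118.954 × 100 = 2.54%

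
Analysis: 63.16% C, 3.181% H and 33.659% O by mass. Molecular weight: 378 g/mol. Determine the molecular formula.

C20H12O8

Assume 100 g: 63.16 g C, 3.181 g H, 33.659 g O.
Moles — C: 63.16 / 12.01 = 5.259 mol; H: 3.181 / 1.008 = 3.156 mol; O: 33.659 / 16.00 = 2.104 mol
Ratios (÷ 2.104): C 2.500, H 1.500, O 1.000
×2: C 5.00, H 3.00, O 2.00 → C5H3O2
Empirical-formula mass = 95.07 g/mol
n = 378 / 95.07 = 3.98 ≈ 4
Molecular formula = (C5H3O2)×4 = C20H12O8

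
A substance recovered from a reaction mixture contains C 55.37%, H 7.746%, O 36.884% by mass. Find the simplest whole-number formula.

C6H10O3

Assume 100 g: 55.37 g C, 7.746 g H, 36.884 g O.
n(C) = 55.37/12.01 = 4.61, n(H) = 7.746/1.008 = 7.685, n(O) = 36.884/16.00 = 2.305
Smallest is O at 2.305 mol; normalising gives C 2.000, H 3.333, O 1.000
Scaling by 3: C 6.00, H 10.00, O 3.00 → C6H10O3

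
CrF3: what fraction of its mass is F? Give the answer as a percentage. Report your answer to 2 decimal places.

52.29%

Molar mass = 1(52.00) + 3(19.00) = 109.000 g/mol
Mass of F per mole = 3 × 19.00 = 57.000 g
% F = 57.000 / 109.000 × 100 = 52.29%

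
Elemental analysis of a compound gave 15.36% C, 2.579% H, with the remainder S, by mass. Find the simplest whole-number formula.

CH2S2

Assume 100 g: 15.36 g C, 2.579 g H, 82.061 g S.
C: 15.36 g ÷ 12.01 g/mol = 1.279 mol
H: 2.579 g ÷ 1.008 g/mol = 2.559 mol
S: 82.061 g ÷ 32.07 g/mol = 2.559 mol
Smallest is C at 1.279 mol; normalising gives C 1.000, H 2.001, S 2.001
→ CH2S2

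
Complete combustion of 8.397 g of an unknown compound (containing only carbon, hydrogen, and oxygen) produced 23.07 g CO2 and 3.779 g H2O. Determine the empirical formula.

C5H4O

mol C = 23.07 / 44.01 = 0.5242; mass C = 0.5242 × 12.01 = 6.296 g
mol H = 2 × (3.779 / 18.02) = 0.4194; mass H = 0.4194 × 1.008 = 0.4228 g
mass O = 8.397 − (6.718) = 1.679 g → mol O = 0.1049
Divide by the smallest (0.1049 mol O): C 4.997, H 3.998, O 1.000
≈ 5:4:1 → C5H4O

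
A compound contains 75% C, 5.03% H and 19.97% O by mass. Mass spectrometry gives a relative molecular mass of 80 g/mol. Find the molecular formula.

Assume 100 g: 75 g C, 5.03 g H, 19.97 g O.
Moles — C: 75 / 12.01 = 6.245 mol; H: 5.03 / 1.008 = 4.99 mol; O: 19.97 / 16.00 = 1.248 mol
Smallest is O at 1.248 mol; normalising gives C 5.003, H 3.998, O 1.000
Ratio ≈ 5:4:1, so the empirical formula is C5H4O
Empirical-formula mass = 80.08 g/mol
n = 80 / 80.08 = 1.00 ≈ 1
Molecular formula = empirical formula = C5H4O

C5H4O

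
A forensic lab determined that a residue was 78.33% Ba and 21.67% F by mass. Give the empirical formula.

Assume 100 g: 78.33 g Ba, 21.67 g F.
Ba: 78.33 g ÷ 137.33 g/mol = 0.5704 mol
F: 21.67 g ÷ 19.00 g/mol = 1.141 mol
Ratios (÷ 0.5704): Ba 1.000, F 2.000
→ BaF2

BaF2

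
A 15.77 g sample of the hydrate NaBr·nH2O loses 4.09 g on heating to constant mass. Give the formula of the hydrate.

Mass of anhydrous NaBr = 15.77 − 4.09 = 11.68 g
mol H2O = 4.09 / 18.02 = 0.227
Molar mass of NaBr = 102.89 g/mol → mol NaBr = 11.68 / 102.89 = 0.1135
n = 0.227 / 0.1135 = 2.00 ≈ 2 → NaBr·2H2O

NaBr·2H2O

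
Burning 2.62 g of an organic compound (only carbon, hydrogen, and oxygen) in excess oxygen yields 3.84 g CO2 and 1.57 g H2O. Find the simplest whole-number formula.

mol C = 3.84 / 44.01 = 0.08725; mass C = 0.08725 × 12.01 = 1.048 g
mol H = 2 × (1.57 / 18.02) = 0.1743; mass H = 0.1743 × 1.008 = 0.1756 g
mass O = 2.62 − (1.224) = 1.396 g → mol O = 0.08728
Divide by the smallest (0.08725 mol C): C 1.000, H 1.997, O 1.000
→ CH2O

CH2O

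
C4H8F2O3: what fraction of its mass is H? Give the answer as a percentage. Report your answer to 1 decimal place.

Molar mass = 4(12.01) + 8(1.008) + 2(19.00) + 3(16.00) = 142.104 g/mol
Mass of H per mole = 8 × 1.008 = 8.064 g
% H = 8.064 / 142.104 × 100 = 5.7%

5.7%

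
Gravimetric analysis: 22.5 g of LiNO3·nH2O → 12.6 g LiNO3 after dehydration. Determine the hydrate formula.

Mass of water lost = 22.5 − 12.6 = 9.9 g → 9.9 / 18.02 = 0.5494 mol H2O
Molar mass of LiNO3 = 68.95 g/mol → mol LiNO3 = 12.6 / 68.95 = 0.1827
n = 0.5494 / 0.1827 = 3.01 ≈ 3 → LiNO3·3H2O

LiNO3·3H2O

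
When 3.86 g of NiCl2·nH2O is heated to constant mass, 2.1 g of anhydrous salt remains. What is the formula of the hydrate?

Mass of water lost = 3.86 − 2.1 = 1.76 g → 1.76 / 18.02 = 0.09767 mol H2O
Molar mass of NiCl2 = 129.59 g/mol → mol NiCl2 = 2.1 / 129.59 = 0.0162
n = 0.09767 / 0.0162 = 6.03 ≈ 6 → NiCl2·6H2O

NiCl2·6H2O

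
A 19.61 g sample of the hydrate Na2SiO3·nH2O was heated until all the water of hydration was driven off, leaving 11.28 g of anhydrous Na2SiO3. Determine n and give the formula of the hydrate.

Na2SiO3·5H2O

Mass of water lost = 19.61 − 11.28 = 8.33 g → 8.33 / 18.02 = 0.4623 mol H2O
Molar mass of Na2SiO3 = 122.07 g/mol → mol Na2SiO3 = 11.28 / 122.07 = 0.09241
n = 0.4623 / 0.09241 = 5.00 ≈ 5 → Na2SiO3·5H2O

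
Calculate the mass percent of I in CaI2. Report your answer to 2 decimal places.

Molar mass = 1(40.08) + 2(126.90) = 293.880 g/mol
Mass of I per mole = 2 × 126.90 = 253.800 g
% I = 253.800 / 293.880 × 100 = 86.36%

86.36%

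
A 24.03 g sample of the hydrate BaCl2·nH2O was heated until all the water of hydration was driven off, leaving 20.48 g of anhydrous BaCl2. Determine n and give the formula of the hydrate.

BaCl2·2H2O

Mass of water lost = 24.03 − 20.48 = 3.55 g → 3.55 / 18.02 = 0.197 mol H2O
Molar mass of BaCl2 = 208.23 g/mol → mol BaCl2 = 20.48 / 208.23 = 0.09835
n = 0.197 / 0.09835 = 2.00 ≈ 2 → BaCl2·2H2O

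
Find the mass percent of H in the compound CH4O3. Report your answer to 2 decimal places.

6.30%

Molar mass = 1(12.01) + 4(1.008) + 3(16.00) = 64.042 g/mol
Mass of H per mole = 4 × 1.008 = 4.032 g
% H = 4.032 / 64.042 × 100 = 6.30%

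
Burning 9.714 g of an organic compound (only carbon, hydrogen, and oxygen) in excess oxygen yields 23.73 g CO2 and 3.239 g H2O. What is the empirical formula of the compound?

C3H2O

mol C = 23.73 / 44.01 = 0.5392; mass C = 0.5392 × 12.01 = 6.476 g
mol H = 2 × (3.239 / 18.02) = 0.3595; mass H = 0.3595 × 1.008 = 0.3624 g
mass O = 9.714 − (6.838) = 2.876 g → mol O = 0.1797
Smallest is O at 0.1797 mol; normalising gives C 3.000, H 2.000, O 1.000
Ratio ≈ 3:2:1, so the empirical formula is C3H2O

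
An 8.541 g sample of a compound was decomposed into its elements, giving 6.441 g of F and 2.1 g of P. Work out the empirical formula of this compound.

F: 6.441 g ÷ 19.00 g/mol = 0.339 mol
P: 2.1 g ÷ 30.97 g/mol = 0.06781 mol
Smallest is P at 0.06781 mol; normalising gives F 4.999, P 1.000
Ratio ≈ 5:1, so the empirical formula is F5P

F5P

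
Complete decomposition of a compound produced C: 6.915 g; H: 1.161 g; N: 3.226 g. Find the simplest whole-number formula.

C5H10N2

C: 6.915 g ÷ 12.01 g/mol = 0.5758 mol
H: 1.161 g ÷ 1.008 g/mol = 1.152 mol
N: 3.226 g ÷ 14.01 g/mol = 0.2303 mol
Smallest is N at 0.2303 mol; normalising gives C 2.500, H 5.002, N 1.000
Scaling by 2: C 5.00, H 10.00, N 2.00 → C5H10N2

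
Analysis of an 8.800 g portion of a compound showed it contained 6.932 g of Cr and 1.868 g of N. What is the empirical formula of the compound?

Cr: 6.932 g ÷ 52.00 g/mol = 0.1333 mol
N: 1.868 g ÷ 14.01 g/mol = 0.1333 mol
Ratios (÷ 0.1333): Cr 1.000, N 1.000
Ratio ≈ 1:1, so the empirical formula is CrN

CrN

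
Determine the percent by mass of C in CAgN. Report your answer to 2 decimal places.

Molar mass = 1(12.01) + 1(107.87) + 1(14.01) = 133.890 g/mol
Mass of C per mole = 1 × 12.01 = 12.010 g
% C = 12.010 / 133.890 × 100 = 8.97%

8.97%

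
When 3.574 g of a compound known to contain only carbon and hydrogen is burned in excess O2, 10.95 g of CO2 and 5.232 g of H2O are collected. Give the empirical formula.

mol C = 10.95 / 44.01 = 0.2488; mass C = 0.2488 × 12.01 = 2.988 g
mol H = 2 × (5.232 / 18.02) = 0.5807; mass H = 0.5807 × 1.008 = 0.5853 g
Divide by the smallest (0.2488 mol C): C 1.000, H 2.334
Scaling by 3: C 3.00, H 7.00 → C3H7

C3H7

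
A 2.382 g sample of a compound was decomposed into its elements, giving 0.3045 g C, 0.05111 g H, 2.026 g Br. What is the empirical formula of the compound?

CH2Br

n(C) = 0.3045/12.01 = 0.02535, n(H) = 0.05111/1.008 = 0.0507, n(Br) = 2.026/79.90 = 0.02536
Ratios (÷ 0.02535): C 1.000, H 2.000, Br 1.000
≈ 1:2:1 → CH2Br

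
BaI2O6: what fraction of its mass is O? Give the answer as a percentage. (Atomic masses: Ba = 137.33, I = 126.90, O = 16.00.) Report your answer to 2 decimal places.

Molar mass = 1(137.33) + 2(126.90) + 6(16.00) = 487.130 g/mol
Mass of O per mole = 6 × 16.00 = 96.000 g
% O = 96.000 / 487.130 × 100 = 19.71%

19.71%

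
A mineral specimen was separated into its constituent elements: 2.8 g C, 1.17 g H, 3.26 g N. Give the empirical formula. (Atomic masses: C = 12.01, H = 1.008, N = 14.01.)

Moles — C: 2.8 / 12.01 = 0.2331 mol; H: 1.17 / 1.008 = 1.161 mol; N: 3.26 / 14.01 = 0.2327 mol
Ratios (÷ 0.2327): C 1.002, H 4.988, N 1.000
Ratio ≈ 1:5:1, so the empirical formula is CH5N

CH5N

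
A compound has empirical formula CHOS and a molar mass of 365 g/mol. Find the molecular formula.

C6H6O6S6

Empirical-formula mass = 61.09 g/mol
n = 365 / 61.09 = 5.97 ≈ 6
Molecular formula = (CHOS)6 = C6H6O6S6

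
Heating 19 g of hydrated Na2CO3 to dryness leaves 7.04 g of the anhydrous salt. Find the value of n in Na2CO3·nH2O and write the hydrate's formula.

Mass of water lost = 19 − 7.04 = 11.96 g → 11.96 / 18.02 = 0.6637 mol H2O
Molar mass of Na2CO3 = 105.99 g/mol → mol Na2CO3 = 7.04 / 105.99 = 0.06642
n = 0.6637 / 0.06642 = 9.99 ≈ 10 → Na2CO3·10H2O

Na2CO3·10H2O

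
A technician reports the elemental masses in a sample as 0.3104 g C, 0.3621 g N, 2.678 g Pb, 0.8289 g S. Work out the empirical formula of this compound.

n(C) = 0.3104/12.01 = 0.02585, n(N) = 0.3621/14.01 = 0.02585, n(Pb) = 2.678/207.2 = 0.01292, n(S) = 0.8289/32.07 = 0.02585
Smallest is Pb at 0.01292 mol; normalising gives C 2.000, N 2.000, Pb 1.000, S 2.000
≈ 2:2:1:2 → C2N2PbS2

C2N2PbS2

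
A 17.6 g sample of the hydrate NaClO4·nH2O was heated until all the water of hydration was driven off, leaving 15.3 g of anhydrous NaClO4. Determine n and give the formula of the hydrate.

NaClO4·H2O

Mass of water lost = 17.6 − 15.3 = 2.3 g → 2.3 / 18.02 = 0.1276 mol H2O
Molar mass of NaClO4 = 122.44 g/mol → mol NaClO4 = 15.3 / 122.44 = 0.125
n = 0.1276 / 0.125 = 1.02 ≈ 1 → NaClO4·H2O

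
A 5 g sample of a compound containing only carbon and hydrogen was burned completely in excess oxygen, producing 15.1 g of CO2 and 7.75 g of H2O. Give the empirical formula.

C2H5

mol C = 15.1 / 44.01 = 0.3431; mass C = 0.3431 × 12.01 = 4.121 g
mol H = 2 × (7.75 / 18.02) = 0.8602; mass H = 0.8602 × 1.008 = 0.8670 g
Ratios (÷ 0.3431): C 1.000, H 2.507
×2: C 2.00, H 5.01 → C2H5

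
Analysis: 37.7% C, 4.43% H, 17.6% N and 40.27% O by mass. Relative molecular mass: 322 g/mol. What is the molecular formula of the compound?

Assume 100 g: 37.7 g C, 4.43 g H, 17.6 g N, 40.27 g O.
C: 37.7 g ÷ 12.01 g/mol = 3.139 mol
H: 4.43 g ÷ 1.008 g/mol = 4.395 mol
N: 17.6 g ÷ 14.01 g/mol = 1.256 mol
O: 40.27 g ÷ 16.00 g/mol = 2.517 mol
Smallest is N at 1.256 mol; normalising gives C 2.499, H 3.498, N 1.000, O 2.003
Scaling by 2: C 5.00, H 7.00, N 2.00, O 4.01 → C5H7N2O4
Empirical-formula mass = 159.13 g/mol
n = 322 / 159.13 = 2.02 ≈ 2
Molecular formula = (C5H7N2O4)×2 = C10H14N4O8

C10H14N4O8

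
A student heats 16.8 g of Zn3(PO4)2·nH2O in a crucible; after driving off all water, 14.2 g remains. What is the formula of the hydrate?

Mass of water lost = 16.8 − 14.2 = 2.6 g → 2.6 / 18.02 = 0.1443 mol H2O
Molar mass of Zn3(PO4)2 = 386.08 g/mol → mol Zn3(PO4)2 = 14.2 / 386.08 = 0.03678
n = 0.1443 / 0.03678 = 3.92 ≈ 4 → Zn3(PO4)2·4H2O

Zn3(PO4)2·4H2O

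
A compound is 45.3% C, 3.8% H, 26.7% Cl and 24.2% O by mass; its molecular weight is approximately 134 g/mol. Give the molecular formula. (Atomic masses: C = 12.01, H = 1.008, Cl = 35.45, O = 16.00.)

C5H5ClO2

Assume 100 g: 45.3 g C, 3.8 g H, 26.7 g Cl, 24.2 g O.
n(C) = 45.3/12.01 = 3.772, n(H) = 3.8/1.008 = 3.77, n(Cl) = 26.7/35.45 = 0.7532, n(O) = 24.2/16.00 = 1.512
Smallest is Cl at 0.7532 mol; normalising gives C 5.008, H 5.005, Cl 1.000, O 2.008
≈ 5:5:1:2 → C5H5ClO2
Empirical-formula mass = 132.54 g/mol
n = 134 / 132.54 = 1.01 ≈ 1
Molecular formula = empirical formula = C5H5ClO2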